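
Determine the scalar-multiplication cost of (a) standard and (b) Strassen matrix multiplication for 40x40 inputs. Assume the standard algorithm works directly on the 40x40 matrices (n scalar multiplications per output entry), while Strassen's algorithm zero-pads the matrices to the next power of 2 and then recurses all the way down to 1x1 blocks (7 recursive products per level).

Matrix multiplication for 40x40 matrices:

Strassen's algorithm requires power-of-2 dimensions. Pad 40x40 to 64x64 (next power of 2).

Standard algorithm: 40^3 = 64000 multiplications
Strassen's algorithm: 7^(log2(64)) = 7^6 = 117649 multiplications
Difference: 64000 - 117649 = -53649 (Strassen uses MORE here due to padding overhead — for small or just-over-power-of-2 n, padding can outweigh the per-level savings)

Standard: 64000 multiplications (40^3). Strassen: 117649 multiplications (7^6, after padding to 64x64). Strassen reduces 8 recursive multiplications to 7 at each level.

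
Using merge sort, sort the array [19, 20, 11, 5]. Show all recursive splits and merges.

Merge sort trace:

Split: [19, 20, 11, 5] -> [19, 20] and [11, 5]
  Split: [19, 20] -> [19] and [20]
  Merge: [19] + [20] -> [19, 20]
  Split: [11, 5] -> [11] and [5]
  Merge: [11] + [5] -> [5, 11]
Merge: [19, 20] + [5, 11] -> [5, 11, 19, 20]

Final sorted array: [5, 11, 19, 20]

The merge sort proceeds by recursively splitting the array and merging sorted halves.
After all merges, the sorted array is [5, 11, 19, 20].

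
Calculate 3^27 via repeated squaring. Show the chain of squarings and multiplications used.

Computing 3^27 by squaring (build up from 3^1; each line after the first costs one multiplication):

3^1 = 3
3^2 = (3^1)^2 = 3^2 = 9
3^3 = 3 * 3^2 = 3 * 9 = 27
3^6 = (3^3)^2 = 27^2 = 729
3^12 = (3^6)^2 = 729^2 = 531441
3^13 = 3 * 3^12 = 3 * 531441 = 1594323
3^26 = (3^13)^2 = 1594323^2 = 2541865828329
3^27 = 3 * 3^26 = 3 * 2541865828329 = 7625597484987

Result: 7625597484987
Multiplications needed: 7 (7 lines after 3^1)

3^27 = 7625597484987. Using exponentiation by squaring, this requires 7 multiplications. The key idea: if the exponent is even, square the half-power; if odd, multiply by the base once.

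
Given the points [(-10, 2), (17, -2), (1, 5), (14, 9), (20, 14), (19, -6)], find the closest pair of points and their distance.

Computing all pairwise distances among 6 points:

d((-10, 2), (17, -2)) = 27.2947
d((-10, 2), (1, 5)) = 11.4018
d((-10, 2), (14, 9)) = 25.0
d((-10, 2), (20, 14)) = 32.311
d((-10, 2), (19, -6)) = 30.0832
d((17, -2), (1, 5)) = 17.4642
d((17, -2), (14, 9)) = 11.4018
d((17, -2), (20, 14)) = 16.2788
d((17, -2), (19, -6)) = 4.4721 <-- minimum
d((1, 5), (14, 9)) = 13.6015
d((1, 5), (20, 14)) = 21.0238
d((1, 5), (19, -6)) = 21.095
d((14, 9), (20, 14)) = 7.8102
d((14, 9), (19, -6)) = 15.8114
d((20, 14), (19, -6)) = 20.025

Closest pair: (17, -2) and (19, -6) with distance 4.4721

The closest pair is (17, -2) and (19, -6) with Euclidean distance 4.4721. For 6 points, brute-force pairwise comparison is shown above. For large n, the divide-and-conquer algorithm (sort by x, recurse on halves, check the dividing strip) achieves O(n log n).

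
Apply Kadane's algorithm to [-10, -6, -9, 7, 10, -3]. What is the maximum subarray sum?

Using Kadane's algorithm on [-10, -6, -9, 7, 10, -3]:

Scanning through the array:
Position 1 (value -6): max_ending_here = -6, max_so_far = -6
Position 2 (value -9): max_ending_here = -9, max_so_far = -6
Position 3 (value 7): max_ending_here = 7, max_so_far = 7
Position 4 (value 10): max_ending_here = 17, max_so_far = 17
Position 5 (value -3): max_ending_here = 14, max_so_far = 17

Maximum subarray: [7, 10]
Maximum sum: 17

The maximum subarray is [7, 10] with sum 17. This subarray runs from index 3 to index 4.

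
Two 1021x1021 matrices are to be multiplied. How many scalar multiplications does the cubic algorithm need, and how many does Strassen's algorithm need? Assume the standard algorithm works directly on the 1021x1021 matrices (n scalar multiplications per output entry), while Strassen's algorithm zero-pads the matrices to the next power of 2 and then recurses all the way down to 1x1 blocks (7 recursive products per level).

Matrix multiplication for 1021x1021 matrices:

Strassen's algorithm requires power-of-2 dimensions. Pad 1021x1021 to 1024x1024 (next power of 2).

Standard algorithm: 1021^3 = 1064332261 multiplications
Strassen's algorithm: 7^(log2(1024)) = 7^10 = 282475249 multiplications
Savings: 1064332261 - 282475249 = 781857012 multiplications

Standard: 1064332261 multiplications (1021^3). Strassen: 282475249 multiplications (7^10, after padding to 1024x1024). Strassen reduces 8 recursive multiplications to 7 at each level.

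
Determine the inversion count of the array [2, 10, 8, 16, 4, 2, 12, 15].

Finding inversions in [2, 10, 8, 16, 4, 2, 12, 15]:

(1, 2): arr[1]=10 > arr[2]=8
(1, 4): arr[1]=10 > arr[4]=4
(1, 5): arr[1]=10 > arr[5]=2
(2, 4): arr[2]=8 > arr[4]=4
(2, 5): arr[2]=8 > arr[5]=2
(3, 4): arr[3]=16 > arr[4]=4
(3, 5): arr[3]=16 > arr[5]=2
(3, 6): arr[3]=16 > arr[6]=12
(3, 7): arr[3]=16 > arr[7]=15
(4, 5): arr[4]=4 > arr[5]=2

Total inversions: 10

The array has 10 inversion(s): (1,2), (1,4), (1,5), (2,4), (2,5), (3,4), (3,5), (3,6), (3,7), (4,5). Each pair (i,j) satisfies i < j and arr[i] > arr[j].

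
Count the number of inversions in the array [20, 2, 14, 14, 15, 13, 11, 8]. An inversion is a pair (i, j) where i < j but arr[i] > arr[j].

Finding inversions in [20, 2, 14, 14, 15, 13, 11, 8]:

(0, 1): arr[0]=20 > arr[1]=2
(0, 2): arr[0]=20 > arr[2]=14
(0, 3): arr[0]=20 > arr[3]=14
(0, 4): arr[0]=20 > arr[4]=15
(0, 5): arr[0]=20 > arr[5]=13
(0, 6): arr[0]=20 > arr[6]=11
(0, 7): arr[0]=20 > arr[7]=8
(2, 5): arr[2]=14 > arr[5]=13
(2, 6): arr[2]=14 > arr[6]=11
(2, 7): arr[2]=14 > arr[7]=8
(3, 5): arr[3]=14 > arr[5]=13
(3, 6): arr[3]=14 > arr[6]=11
(3, 7): arr[3]=14 > arr[7]=8
(4, 5): arr[4]=15 > arr[5]=13
(4, 6): arr[4]=15 > arr[6]=11
(4, 7): arr[4]=15 > arr[7]=8
(5, 6): arr[5]=13 > arr[6]=11
(5, 7): arr[5]=13 > arr[7]=8
(6, 7): arr[6]=11 > arr[7]=8

Total inversions: 19

The array has 19 inversion(s): (0,1), (0,2), (0,3), (0,4), (0,5), (0,6), (0,7), (2,5), (2,6), (2,7), (3,5), (3,6), (3,7), (4,5), (4,6), (4,7), (5,6), (5,7), (6,7). Each pair (i,j) satisfies i < j and arr[i] > arr[j].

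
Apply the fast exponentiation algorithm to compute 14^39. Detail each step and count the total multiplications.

Computing 14^39 by squaring (build up from 14^1; each line after the first costs one multiplication):

14^1 = 14
14^2 = (14^1)^2 = 14^2 = 196
14^4 = (14^2)^2 = 196^2 = 38416
14^8 = (14^4)^2 = 38416^2 = 1475789056
14^9 = 14 * 14^8 = 14 * 1475789056 = 20661046784
14^18 = (14^9)^2 = 20661046784^2 = 426878854210636742656
14^19 = 14 * 14^18 = 14 * 426878854210636742656 = 5976303958948914397184
14^38 = (14^19)^2 = 5976303958948914397184^2 = 35716209009748467500288285041727074107129856
14^39 = 14 * 14^38 = 14 * 35716209009748467500288285041727074107129856 = 500026926136478545004035990584179037499817984

Result: 500026926136478545004035990584179037499817984
Multiplications needed: 8 (8 lines after 14^1)

14^39 = 500026926136478545004035990584179037499817984. Using exponentiation by squaring, this requires 8 multiplications. The key idea: if the exponent is even, square the half-power; if odd, multiply by the base once.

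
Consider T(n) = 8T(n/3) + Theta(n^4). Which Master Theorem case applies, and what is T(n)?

Master Theorem for T(n) = 8T(n/3) + O(n^4):

a = 8, b = 3, c = 4
log_b(a) = log_3(8) = 1.8928

Case 3: c = 4 > log_3(8) = 1.8928
T(n) = O(n^4) = O(n^4)

For T(n) = 8T(n/3) + O(n^4): log_3(8) = 1.8928. This is Case 3 of the Master Theorem (c > log_b(a), work dominated by root), giving O(n^4).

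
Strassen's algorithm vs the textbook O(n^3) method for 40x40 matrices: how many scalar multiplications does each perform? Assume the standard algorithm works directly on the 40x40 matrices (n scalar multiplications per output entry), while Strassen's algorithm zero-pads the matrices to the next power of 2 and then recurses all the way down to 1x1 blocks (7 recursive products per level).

Matrix multiplication for 40x40 matrices:

Strassen's algorithm requires power-of-2 dimensions. Pad 40x40 to 64x64 (next power of 2).

Standard algorithm: 40^3 = 64000 multiplications
Strassen's algorithm: 7^(log2(64)) = 7^6 = 117649 multiplications
Difference: 64000 - 117649 = -53649 (Strassen uses MORE here due to padding overhead — for small or just-over-power-of-2 n, padding can outweigh the per-level savings)

Standard: 64000 multiplications (40^3). Strassen: 117649 multiplications (7^6, after padding to 64x64). Strassen reduces 8 recursive multiplications to 7 at each level.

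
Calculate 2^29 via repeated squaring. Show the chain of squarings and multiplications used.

Computing 2^29 by squaring (build up from 2^1; each line after the first costs one multiplication):

2^1 = 2
2^2 = (2^1)^2 = 2^2 = 4
2^3 = 2 * 2^2 = 2 * 4 = 8
2^6 = (2^3)^2 = 8^2 = 64
2^7 = 2 * 2^6 = 2 * 64 = 128
2^14 = (2^7)^2 = 128^2 = 16384
2^28 = (2^14)^2 = 16384^2 = 268435456
2^29 = 2 * 2^28 = 2 * 268435456 = 536870912

Result: 536870912
Multiplications needed: 7 (7 lines after 2^1)

2^29 = 536870912. Using exponentiation by squaring, this requires 7 multiplications. The key idea: if the exponent is even, square the half-power; if odd, multiply by the base once.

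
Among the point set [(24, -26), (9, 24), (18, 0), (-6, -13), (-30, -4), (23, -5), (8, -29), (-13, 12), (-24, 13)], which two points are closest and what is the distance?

Computing all pairwise distances among 9 points:

d((24, -26), (9, 24)) = 52.2015
d((24, -26), (18, 0)) = 26.6833
d((24, -26), (-6, -13)) = 32.6956
d((24, -26), (-30, -4)) = 58.3095
d((24, -26), (23, -5)) = 21.0238
d((24, -26), (8, -29)) = 16.2788
d((24, -26), (-13, 12)) = 53.0377
d((24, -26), (-24, 13)) = 61.8466
d((9, 24), (18, 0)) = 25.632
d((9, 24), (-6, -13)) = 39.9249
d((9, 24), (-30, -4)) = 48.0104
d((9, 24), (23, -5)) = 32.2025
d((9, 24), (8, -29)) = 53.0094
d((9, 24), (-13, 12)) = 25.0599
d((9, 24), (-24, 13)) = 34.7851
d((18, 0), (-6, -13)) = 27.2947
d((18, 0), (-30, -4)) = 48.1664
d((18, 0), (23, -5)) = 7.0711 <-- minimum
d((18, 0), (8, -29)) = 30.6757
d((18, 0), (-13, 12)) = 33.2415
d((18, 0), (-24, 13)) = 43.9659
d((-6, -13), (-30, -4)) = 25.632
d((-6, -13), (23, -5)) = 30.0832
d((-6, -13), (8, -29)) = 21.2603
d((-6, -13), (-13, 12)) = 25.9615
d((-6, -13), (-24, 13)) = 31.6228
d((-30, -4), (23, -5)) = 53.0094
d((-30, -4), (8, -29)) = 45.4863
d((-30, -4), (-13, 12)) = 23.3452
d((-30, -4), (-24, 13)) = 18.0278
d((23, -5), (8, -29)) = 28.3019
d((23, -5), (-13, 12)) = 39.8121
d((23, -5), (-24, 13)) = 50.3289
d((8, -29), (-13, 12)) = 46.0652
d((8, -29), (-24, 13)) = 52.8015
d((-13, 12), (-24, 13)) = 11.0454

Closest pair: (18, 0) and (23, -5) with distance 7.0711

The closest pair is (18, 0) and (23, -5) with Euclidean distance 7.0711. For 9 points, brute-force pairwise comparison is shown above. For large n, the divide-and-conquer algorithm (sort by x, recurse on halves, check the dividing strip) achieves O(n log n).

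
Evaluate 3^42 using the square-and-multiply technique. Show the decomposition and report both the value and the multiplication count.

Computing 3^42 by squaring (build up from 3^1; each line after the first costs one multiplication):

3^1 = 3
3^2 = (3^1)^2 = 3^2 = 9
3^4 = (3^2)^2 = 9^2 = 81
3^5 = 3 * 3^4 = 3 * 81 = 243
3^10 = (3^5)^2 = 243^2 = 59049
3^20 = (3^10)^2 = 59049^2 = 3486784401
3^21 = 3 * 3^20 = 3 * 3486784401 = 10460353203
3^42 = (3^21)^2 = 10460353203^2 = 109418989131512359209

Result: 109418989131512359209
Multiplications needed: 7 (7 lines after 3^1)

3^42 = 109418989131512359209. Using exponentiation by squaring, this requires 7 multiplications. The key idea: if the exponent is even, square the half-power; if odd, multiply by the base once.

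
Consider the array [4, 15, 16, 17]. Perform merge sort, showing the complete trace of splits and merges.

Merge sort trace:

Split: [4, 15, 16, 17] -> [4, 15] and [16, 17]
  Split: [4, 15] -> [4] and [15]
  Merge: [4] + [15] -> [4, 15]
  Split: [16, 17] -> [16] and [17]
  Merge: [16] + [17] -> [16, 17]
Merge: [4, 15] + [16, 17] -> [4, 15, 16, 17]

Final sorted array: [4, 15, 16, 17]

The merge sort proceeds by recursively splitting the array and merging sorted halves.
After all merges, the sorted array is [4, 15, 16, 17].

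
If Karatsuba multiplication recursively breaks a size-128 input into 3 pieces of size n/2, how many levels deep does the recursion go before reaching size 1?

For divide and conquer with division factor 2:

Problem sizes at each level:
Level 0: 128
Level 1: 64
Level 2: 32
Level 3: 16
Level 4: 8
Level 5: 4
Level 6: 2
Level 7: 1

The root is level 0 and the size-1 base case is level 7 (the tree spans levels 0 through 7, i.e. 8 levels counting the root), so the depth is the number of divisions: log_2(128) = 7

The recursion tree depth is log_2(128) = 7. At each level, the problem size is divided by 2, so it takes 7 divisions to reduce to a base case of size 1. The algorithm makes 3 recursive calls at each level.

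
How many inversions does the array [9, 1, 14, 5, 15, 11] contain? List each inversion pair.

Finding inversions in [9, 1, 14, 5, 15, 11]:

(0, 1): arr[0]=9 > arr[1]=1
(0, 3): arr[0]=9 > arr[3]=5
(2, 3): arr[2]=14 > arr[3]=5
(2, 5): arr[2]=14 > arr[5]=11
(4, 5): arr[4]=15 > arr[5]=11

Total inversions: 5

The array has 5 inversion(s): (0,1), (0,3), (2,3), (2,5), (4,5). Each pair (i,j) satisfies i < j and arr[i] > arr[j].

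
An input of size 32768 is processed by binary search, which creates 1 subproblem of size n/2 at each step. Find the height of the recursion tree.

For divide and conquer with division factor 2:

Problem sizes at each level:
Level 0: 32768
Level 1: 16384
Level 2: 8192
Level 3: 4096
Level 4: 2048
Level 5: 1024
Level 6: 512
Level 7: 256
Level 8: 128
Level 9: 64
Level 10: 32
Level 11: 16
Level 12: 8
Level 13: 4
Level 14: 2
Level 15: 1

The root is level 0 and the size-1 base case is level 15 (the tree spans levels 0 through 15, i.e. 16 levels counting the root), so the depth is the number of divisions: log_2(32768) = 15

The recursion tree depth is log_2(32768) = 15. At each level, the problem size is divided by 2, so it takes 15 divisions to reduce to a base case of size 1. The algorithm makes 1 recursive call at each level.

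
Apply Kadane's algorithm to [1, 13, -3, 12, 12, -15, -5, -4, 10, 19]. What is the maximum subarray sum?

Using Kadane's algorithm on [1, 13, -3, 12, 12, -15, -5, -4, 10, 19]:

Scanning through the array:
Position 1 (value 13): max_ending_here = 14, max_so_far = 14
Position 2 (value -3): max_ending_here = 11, max_so_far = 14
Position 3 (value 12): max_ending_here = 23, max_so_far = 23
Position 4 (value 12): max_ending_here = 35, max_so_far = 35
Position 5 (value -15): max_ending_here = 20, max_so_far = 35
Position 6 (value -5): max_ending_here = 15, max_so_far = 35
Position 7 (value -4): max_ending_here = 11, max_so_far = 35
Position 8 (value 10): max_ending_here = 21, max_so_far = 35
Position 9 (value 19): max_ending_here = 40, max_so_far = 40

Maximum subarray: [1, 13, -3, 12, 12, -15, -5, -4, 10, 19]
Maximum sum: 40

The maximum subarray is [1, 13, -3, 12, 12, -15, -5, -4, 10, 19] with sum 40. This subarray runs from index 0 to index 9.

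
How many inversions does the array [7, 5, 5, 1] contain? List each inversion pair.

Finding inversions in [7, 5, 5, 1]:

(0, 1): arr[0]=7 > arr[1]=5
(0, 2): arr[0]=7 > arr[2]=5
(0, 3): arr[0]=7 > arr[3]=1
(1, 3): arr[1]=5 > arr[3]=1
(2, 3): arr[2]=5 > arr[3]=1

Total inversions: 5

The array has 5 inversion(s): (0,1), (0,2), (0,3), (1,3), (2,3). Each pair (i,j) satisfies i < j and arr[i] > arr[j].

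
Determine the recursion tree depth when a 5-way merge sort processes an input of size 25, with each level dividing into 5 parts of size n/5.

For divide and conquer with division factor 5:

Problem sizes at each level:
Level 0: 25
Level 1: 5
Level 2: 1

The root is level 0 and the size-1 base case is level 2 (the tree spans levels 0 through 2, i.e. 3 levels counting the root), so the depth is the number of divisions: log_5(25) = 2

The recursion tree depth is log_5(25) = 2. At each level, the problem size is divided by 5, so it takes 2 divisions to reduce to a base case of size 1. The algorithm makes 5 recursive calls at each level.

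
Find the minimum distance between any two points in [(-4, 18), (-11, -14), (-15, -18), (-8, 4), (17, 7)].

Computing all pairwise distances among 5 points:

d((-4, 18), (-11, -14)) = 32.7567
d((-4, 18), (-15, -18)) = 37.6431
d((-4, 18), (-8, 4)) = 14.5602
d((-4, 18), (17, 7)) = 23.7065
d((-11, -14), (-15, -18)) = 5.6569 <-- minimum
d((-11, -14), (-8, 4)) = 18.2483
d((-11, -14), (17, 7)) = 35.0
d((-15, -18), (-8, 4)) = 23.0868
d((-15, -18), (17, 7)) = 40.6079
d((-8, 4), (17, 7)) = 25.1794

Closest pair: (-11, -14) and (-15, -18) with distance 5.6569

The closest pair is (-11, -14) and (-15, -18) with Euclidean distance 5.6569. For 5 points, brute-force pairwise comparison is shown above. For large n, the divide-and-conquer algorithm (sort by x, recurse on halves, check the dividing strip) achieves O(n log n).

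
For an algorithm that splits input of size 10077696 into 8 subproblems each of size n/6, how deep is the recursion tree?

For divide and conquer with division factor 6:

Problem sizes at each level:
Level 0: 10077696
Level 1: 1679616
Level 2: 279936
Level 3: 46656
Level 4: 7776
Level 5: 1296
Level 6: 216
Level 7: 36
Level 8: 6
Level 9: 1

The root is level 0 and the size-1 base case is level 9 (the tree spans levels 0 through 9, i.e. 10 levels counting the root), so the depth is the number of divisions: log_6(10077696) = 9

The recursion tree depth is log_6(10077696) = 9. At each level, the problem size is divided by 6, so it takes 9 divisions to reduce to a base case of size 1. The algorithm makes 8 recursive calls at each level.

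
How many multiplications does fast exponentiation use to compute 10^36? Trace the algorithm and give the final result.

Computing 10^36 by squaring (build up from 10^1; each line after the first costs one multiplication):

10^1 = 10
10^2 = (10^1)^2 = 10^2 = 100
10^4 = (10^2)^2 = 100^2 = 10000
10^8 = (10^4)^2 = 10000^2 = 100000000
10^9 = 10 * 10^8 = 10 * 100000000 = 1000000000
10^18 = (10^9)^2 = 1000000000^2 = 1000000000000000000
10^36 = (10^18)^2 = 1000000000000000000^2 = 1000000000000000000000000000000000000

Result: 1000000000000000000000000000000000000
Multiplications needed: 6 (6 lines after 10^1)

10^36 = 1000000000000000000000000000000000000. Using exponentiation by squaring, this requires 6 multiplications. The key idea: if the exponent is even, square the half-power; if odd, multiply by the base once.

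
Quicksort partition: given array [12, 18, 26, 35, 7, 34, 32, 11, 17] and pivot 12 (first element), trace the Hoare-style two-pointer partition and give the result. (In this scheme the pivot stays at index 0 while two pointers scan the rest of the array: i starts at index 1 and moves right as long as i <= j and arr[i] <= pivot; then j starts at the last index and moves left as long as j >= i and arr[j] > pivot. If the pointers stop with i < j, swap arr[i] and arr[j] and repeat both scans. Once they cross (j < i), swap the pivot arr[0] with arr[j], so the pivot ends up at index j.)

Hoare-style two-pointer partition with pivot = 12:

Initial array: [12, 18, 26, 35, 7, 34, 32, 11, 17]

Pointers start at i = 1, j = 8.
i stops at index 1 (arr[1]=18 > 12), j stops at index 7 (arr[7]=11 <= 12): swap arr[1] and arr[7], array becomes [12, 11, 26, 35, 7, 34, 32, 18, 17]
i stops at index 2 (arr[2]=26 > 12), j stops at index 4 (arr[4]=7 <= 12): swap arr[2] and arr[4], array becomes [12, 11, 7, 35, 26, 34, 32, 18, 17]
i ends at 3, j ends at 2: the pointers have crossed (j < i), so scanning stops.

Swap pivot arr[0] with arr[2] to place pivot at position 2: [7, 11, 12, 35, 26, 34, 32, 18, 17]
Pivot position: 2

After partitioning with pivot 12, the array becomes [7, 11, 12, 35, 26, 34, 32, 18, 17]. The pivot is placed at index 2. All elements to the left of the pivot are <= 12, and all elements to the right are > 12.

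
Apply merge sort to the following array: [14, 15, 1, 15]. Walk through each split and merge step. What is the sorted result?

Merge sort trace:

Split: [14, 15, 1, 15] -> [14, 15] and [1, 15]
  Split: [14, 15] -> [14] and [15]
  Merge: [14] + [15] -> [14, 15]
  Split: [1, 15] -> [1] and [15]
  Merge: [1] + [15] -> [1, 15]
Merge: [14, 15] + [1, 15] -> [1, 14, 15, 15]

Final sorted array: [1, 14, 15, 15]

The merge sort proceeds by recursively splitting the array and merging sorted halves.
After all merges, the sorted array is [1, 14, 15, 15].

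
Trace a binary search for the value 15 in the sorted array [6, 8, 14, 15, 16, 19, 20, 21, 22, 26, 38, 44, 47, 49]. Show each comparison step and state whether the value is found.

Binary search for 15 in [6, 8, 14, 15, 16, 19, 20, 21, 22, 26, 38, 44, 47, 49]:

lo=0, hi=13, mid=6, arr[mid]=20 -> 20 > 15, search left half
lo=0, hi=5, mid=2, arr[mid]=14 -> 14 < 15, search right half
lo=3, hi=5, mid=4, arr[mid]=16 -> 16 > 15, search left half
lo=3, hi=3, mid=3, arr[mid]=15 -> Found target at index 3!

Binary search finds 15 at index 3 after 4 comparisons. The search repeatedly halves the search space by comparing with the middle element.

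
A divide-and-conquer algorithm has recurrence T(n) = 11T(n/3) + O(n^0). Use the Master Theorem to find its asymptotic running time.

Master Theorem for T(n) = 11T(n/3) + O(n^0):

a = 11, b = 3, c = 0
log_b(a) = log_3(11) = 2.1827

Case 1: c = 0 < log_3(11) = 2.1827
T(n) = O(n^(log_3 11))

For T(n) = 11T(n/3) + O(n^0): log_3(11) = 2.1827. This is Case 1 of the Master Theorem (c < log_b(a), work dominated by leaves), giving O(n^(log_3 11)).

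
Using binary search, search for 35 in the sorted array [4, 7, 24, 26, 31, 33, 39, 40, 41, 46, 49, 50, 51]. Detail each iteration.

Binary search for 35 in [4, 7, 24, 26, 31, 33, 39, 40, 41, 46, 49, 50, 51]:

lo=0, hi=12, mid=6, arr[mid]=39 -> 39 > 35, search left half
lo=0, hi=5, mid=2, arr[mid]=24 -> 24 < 35, search right half
lo=3, hi=5, mid=4, arr[mid]=31 -> 31 < 35, search right half
lo=5, hi=5, mid=5, arr[mid]=33 -> 33 < 35, search right half
lo=6 > hi=5, target 35 not found

Binary search determines that 35 is not in the array after 4 comparisons. The search space was exhausted without finding the target.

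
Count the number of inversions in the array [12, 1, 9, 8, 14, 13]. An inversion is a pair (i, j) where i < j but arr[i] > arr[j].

Finding inversions in [12, 1, 9, 8, 14, 13]:

(0, 1): arr[0]=12 > arr[1]=1
(0, 2): arr[0]=12 > arr[2]=9
(0, 3): arr[0]=12 > arr[3]=8
(2, 3): arr[2]=9 > arr[3]=8
(4, 5): arr[4]=14 > arr[5]=13

Total inversions: 5

The array has 5 inversion(s): (0,1), (0,2), (0,3), (2,3), (4,5). Each pair (i,j) satisfies i < j and arr[i] > arr[j].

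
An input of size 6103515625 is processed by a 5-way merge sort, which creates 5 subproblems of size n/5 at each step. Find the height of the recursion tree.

For divide and conquer with division factor 5:

Problem sizes at each level:
Level 0: 6103515625
Level 1: 1220703125
Level 2: 244140625
Level 3: 48828125
Level 4: 9765625
Level 5: 1953125
Level 6: 390625
Level 7: 78125
Level 8: 15625
Level 9: 3125
Level 10: 625
Level 11: 125
Level 12: 25
Level 13: 5
Level 14: 1

The root is level 0 and the size-1 base case is level 14 (the tree spans levels 0 through 14, i.e. 15 levels counting the root), so the depth is the number of divisions: log_5(6103515625) = 14

The recursion tree depth is log_5(6103515625) = 14. At each level, the problem size is divided by 5, so it takes 14 divisions to reduce to a base case of size 1. The algorithm makes 5 recursive calls at each level.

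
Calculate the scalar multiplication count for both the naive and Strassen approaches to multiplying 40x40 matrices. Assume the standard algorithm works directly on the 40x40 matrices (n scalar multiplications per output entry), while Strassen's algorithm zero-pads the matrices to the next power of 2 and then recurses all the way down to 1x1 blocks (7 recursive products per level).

Matrix multiplication for 40x40 matrices:

Strassen's algorithm requires power-of-2 dimensions. Pad 40x40 to 64x64 (next power of 2).

Standard algorithm: 40^3 = 64000 multiplications
Strassen's algorithm: 7^(log2(64)) = 7^6 = 117649 multiplications
Difference: 64000 - 117649 = -53649 (Strassen uses MORE here due to padding overhead — for small or just-over-power-of-2 n, padding can outweigh the per-level savings)

Standard: 64000 multiplications (40^3). Strassen: 117649 multiplications (7^6, after padding to 64x64). Strassen reduces 8 recursive multiplications to 7 at each level.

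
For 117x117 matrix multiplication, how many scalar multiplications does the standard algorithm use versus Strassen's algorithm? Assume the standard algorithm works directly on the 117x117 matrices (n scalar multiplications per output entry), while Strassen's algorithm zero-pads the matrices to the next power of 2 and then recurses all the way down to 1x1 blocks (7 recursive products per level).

Matrix multiplication for 117x117 matrices:

Strassen's algorithm requires power-of-2 dimensions. Pad 117x117 to 128x128 (next power of 2).

Standard algorithm: 117^3 = 1601613 multiplications
Strassen's algorithm: 7^(log2(128)) = 7^7 = 823543 multiplications
Savings: 1601613 - 823543 = 778070 multiplications

Standard: 1601613 multiplications (117^3). Strassen: 823543 multiplications (7^7, after padding to 128x128). Strassen reduces 8 recursive multiplications to 7 at each level.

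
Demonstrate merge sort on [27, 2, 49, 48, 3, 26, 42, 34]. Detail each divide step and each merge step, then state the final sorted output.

Merge sort trace:

Split: [27, 2, 49, 48, 3, 26, 42, 34] -> [27, 2, 49, 48] and [3, 26, 42, 34]
  Split: [27, 2, 49, 48] -> [27, 2] and [49, 48]
    Split: [27, 2] -> [27] and [2]
    Merge: [27] + [2] -> [2, 27]
    Split: [49, 48] -> [49] and [48]
    Merge: [49] + [48] -> [48, 49]
  Merge: [2, 27] + [48, 49] -> [2, 27, 48, 49]
  Split: [3, 26, 42, 34] -> [3, 26] and [42, 34]
    Split: [3, 26] -> [3] and [26]
    Merge: [3] + [26] -> [3, 26]
    Split: [42, 34] -> [42] and [34]
    Merge: [42] + [34] -> [34, 42]
  Merge: [3, 26] + [34, 42] -> [3, 26, 34, 42]
Merge: [2, 27, 48, 49] + [3, 26, 34, 42] -> [2, 3, 26, 27, 34, 42, 48, 49]

Final sorted array: [2, 3, 26, 27, 34, 42, 48, 49]

The merge sort proceeds by recursively splitting the array and merging sorted halves.
After all merges, the sorted array is [2, 3, 26, 27, 34, 42, 48, 49].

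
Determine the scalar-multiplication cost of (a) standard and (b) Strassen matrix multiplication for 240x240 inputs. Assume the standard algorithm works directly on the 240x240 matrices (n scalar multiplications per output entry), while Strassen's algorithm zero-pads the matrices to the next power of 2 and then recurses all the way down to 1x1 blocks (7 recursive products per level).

Matrix multiplication for 240x240 matrices:

Strassen's algorithm requires power-of-2 dimensions. Pad 240x240 to 256x256 (next power of 2).

Standard algorithm: 240^3 = 13824000 multiplications
Strassen's algorithm: 7^(log2(256)) = 7^8 = 5764801 multiplications
Savings: 13824000 - 5764801 = 8059199 multiplications

Standard: 13824000 multiplications (240^3). Strassen: 5764801 multiplications (7^8, after padding to 256x256). Strassen reduces 8 recursive multiplications to 7 at each level.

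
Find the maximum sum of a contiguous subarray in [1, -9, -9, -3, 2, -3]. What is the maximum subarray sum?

Using Kadane's algorithm on [1, -9, -9, -3, 2, -3]:

Scanning through the array:
Position 1 (value -9): max_ending_here = -8, max_so_far = 1
Position 2 (value -9): max_ending_here = -9, max_so_far = 1
Position 3 (value -3): max_ending_here = -3, max_so_far = 1
Position 4 (value 2): max_ending_here = 2, max_so_far = 2
Position 5 (value -3): max_ending_here = -1, max_so_far = 2

Maximum subarray: [2]
Maximum sum: 2

The maximum subarray is [2] with sum 2. This subarray runs from index 4 to index 4.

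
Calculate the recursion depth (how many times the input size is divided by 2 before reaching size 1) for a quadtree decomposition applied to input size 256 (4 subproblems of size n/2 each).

For divide and conquer with division factor 2:

Problem sizes at each level:
Level 0: 256
Level 1: 128
Level 2: 64
Level 3: 32
Level 4: 16
Level 5: 8
Level 6: 4
Level 7: 2
Level 8: 1

The root is level 0 and the size-1 base case is level 8 (the tree spans levels 0 through 8, i.e. 9 levels counting the root), so the depth is the number of divisions: log_2(256) = 8

The recursion tree depth is log_2(256) = 8. At each level, the problem size is divided by 2, so it takes 8 divisions to reduce to a base case of size 1. The algorithm makes 4 recursive calls at each level.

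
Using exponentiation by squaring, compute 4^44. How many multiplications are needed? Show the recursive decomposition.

Computing 4^44 by squaring (build up from 4^1; each line after the first costs one multiplication):

4^1 = 4
4^2 = (4^1)^2 = 4^2 = 16
4^4 = (4^2)^2 = 16^2 = 256
4^5 = 4 * 4^4 = 4 * 256 = 1024
4^10 = (4^5)^2 = 1024^2 = 1048576
4^11 = 4 * 4^10 = 4 * 1048576 = 4194304
4^22 = (4^11)^2 = 4194304^2 = 17592186044416
4^44 = (4^22)^2 = 17592186044416^2 = 309485009821345068724781056

Result: 309485009821345068724781056
Multiplications needed: 7 (7 lines after 4^1)

4^44 = 309485009821345068724781056. Using exponentiation by squaring, this requires 7 multiplications. The key idea: if the exponent is even, square the half-power; if odd, multiply by the base once.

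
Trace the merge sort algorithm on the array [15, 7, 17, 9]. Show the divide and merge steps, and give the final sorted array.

Merge sort trace:

Split: [15, 7, 17, 9] -> [15, 7] and [17, 9]
  Split: [15, 7] -> [15] and [7]
  Merge: [15] + [7] -> [7, 15]
  Split: [17, 9] -> [17] and [9]
  Merge: [17] + [9] -> [9, 17]
Merge: [7, 15] + [9, 17] -> [7, 9, 15, 17]

Final sorted array: [7, 9, 15, 17]

The merge sort proceeds by recursively splitting the array and merging sorted halves.
After all merges, the sorted array is [7, 9, 15, 17].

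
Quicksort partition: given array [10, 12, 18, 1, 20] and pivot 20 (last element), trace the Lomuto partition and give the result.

Lomuto partition with pivot = 20:

Initial array: [10, 12, 18, 1, 20]

arr[0]=10 <= 20: swap with position 0, array becomes [10, 12, 18, 1, 20]
arr[1]=12 <= 20: swap with position 1, array becomes [10, 12, 18, 1, 20]
arr[2]=18 <= 20: swap with position 2, array becomes [10, 12, 18, 1, 20]
arr[3]=1 <= 20: swap with position 3, array becomes [10, 12, 18, 1, 20]

Place pivot at position 4: [10, 12, 18, 1, 20]
Pivot position: 4

After partitioning with pivot 20, the array becomes [10, 12, 18, 1, 20]. The pivot is placed at index 4. All elements to the left of the pivot are <= 20, and all elements to the right are > 20.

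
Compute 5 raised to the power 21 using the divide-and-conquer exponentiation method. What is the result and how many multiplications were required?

Computing 5^21 by squaring (build up from 5^1; each line after the first costs one multiplication):

5^1 = 5
5^2 = (5^1)^2 = 5^2 = 25
5^4 = (5^2)^2 = 25^2 = 625
5^5 = 5 * 5^4 = 5 * 625 = 3125
5^10 = (5^5)^2 = 3125^2 = 9765625
5^20 = (5^10)^2 = 9765625^2 = 95367431640625
5^21 = 5 * 5^20 = 5 * 95367431640625 = 476837158203125

Result: 476837158203125
Multiplications needed: 6 (6 lines after 5^1)

5^21 = 476837158203125. Using exponentiation by squaring, this requires 6 multiplications. The key idea: if the exponent is even, square the half-power; if odd, multiply by the base once.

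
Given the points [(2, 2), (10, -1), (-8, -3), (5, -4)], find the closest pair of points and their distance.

Computing all pairwise distances among 4 points:

d((2, 2), (10, -1)) = 8.544
d((2, 2), (-8, -3)) = 11.1803
d((2, 2), (5, -4)) = 6.7082
d((10, -1), (-8, -3)) = 18.1108
d((10, -1), (5, -4)) = 5.831 <-- minimum
d((-8, -3), (5, -4)) = 13.0384

Closest pair: (10, -1) and (5, -4) with distance 5.831

The closest pair is (10, -1) and (5, -4) with Euclidean distance 5.831. For 4 points, brute-force pairwise comparison is shown above. For large n, the divide-and-conquer algorithm (sort by x, recurse on halves, check the dividing strip) achieves O(n log n).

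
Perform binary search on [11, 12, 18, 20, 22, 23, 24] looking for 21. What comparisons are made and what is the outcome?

Binary search for 21 in [11, 12, 18, 20, 22, 23, 24]:

lo=0, hi=6, mid=3, arr[mid]=20 -> 20 < 21, search right half
lo=4, hi=6, mid=5, arr[mid]=23 -> 23 > 21, search left half
lo=4, hi=4, mid=4, arr[mid]=22 -> 22 > 21, search left half
lo=4 > hi=3, target 21 not found

Binary search determines that 21 is not in the array after 3 comparisons. The search space was exhausted without finding the target.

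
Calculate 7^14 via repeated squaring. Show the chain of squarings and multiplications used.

Computing 7^14 by squaring (build up from 7^1; each line after the first costs one multiplication):

7^1 = 7
7^2 = (7^1)^2 = 7^2 = 49
7^3 = 7 * 7^2 = 7 * 49 = 343
7^6 = (7^3)^2 = 343^2 = 117649
7^7 = 7 * 7^6 = 7 * 117649 = 823543
7^14 = (7^7)^2 = 823543^2 = 678223072849

Result: 678223072849
Multiplications needed: 5 (5 lines after 7^1)

7^14 = 678223072849. Using exponentiation by squaring, this requires 5 multiplications. The key idea: if the exponent is even, square the half-power; if odd, multiply by the base once.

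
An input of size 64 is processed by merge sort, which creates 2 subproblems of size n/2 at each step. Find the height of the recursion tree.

For divide and conquer with division factor 2:

Problem sizes at each level:
Level 0: 64
Level 1: 32
Level 2: 16
Level 3: 8
Level 4: 4
Level 5: 2
Level 6: 1

The root is level 0 and the size-1 base case is level 6 (the tree spans levels 0 through 6, i.e. 7 levels counting the root), so the depth is the number of divisions: log_2(64) = 6

The recursion tree depth is log_2(64) = 6. At each level, the problem size is divided by 2, so it takes 6 divisions to reduce to a base case of size 1. The algorithm makes 2 recursive calls at each level.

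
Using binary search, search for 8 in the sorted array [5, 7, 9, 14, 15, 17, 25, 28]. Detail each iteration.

Binary search for 8 in [5, 7, 9, 14, 15, 17, 25, 28]:

lo=0, hi=7, mid=3, arr[mid]=14 -> 14 > 8, search left half
lo=0, hi=2, mid=1, arr[mid]=7 -> 7 < 8, search right half
lo=2, hi=2, mid=2, arr[mid]=9 -> 9 > 8, search left half
lo=2 > hi=1, target 8 not found

Binary search determines that 8 is not in the array after 3 comparisons. The search space was exhausted without finding the target.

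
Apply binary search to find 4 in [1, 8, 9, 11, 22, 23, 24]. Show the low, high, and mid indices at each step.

Binary search for 4 in [1, 8, 9, 11, 22, 23, 24]:

lo=0, hi=6, mid=3, arr[mid]=11 -> 11 > 4, search left half
lo=0, hi=2, mid=1, arr[mid]=8 -> 8 > 4, search left half
lo=0, hi=0, mid=0, arr[mid]=1 -> 1 < 4, search right half
lo=1 > hi=0, target 4 not found

Binary search determines that 4 is not in the array after 3 comparisons. The search space was exhausted without finding the target.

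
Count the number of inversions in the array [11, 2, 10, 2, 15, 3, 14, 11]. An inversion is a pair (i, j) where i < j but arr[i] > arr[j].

Finding inversions in [11, 2, 10, 2, 15, 3, 14, 11]:

(0, 1): arr[0]=11 > arr[1]=2
(0, 2): arr[0]=11 > arr[2]=10
(0, 3): arr[0]=11 > arr[3]=2
(0, 5): arr[0]=11 > arr[5]=3
(2, 3): arr[2]=10 > arr[3]=2
(2, 5): arr[2]=10 > arr[5]=3
(4, 5): arr[4]=15 > arr[5]=3
(4, 6): arr[4]=15 > arr[6]=14
(4, 7): arr[4]=15 > arr[7]=11
(6, 7): arr[6]=14 > arr[7]=11

Total inversions: 10

The array has 10 inversion(s): (0,1), (0,2), (0,3), (0,5), (2,3), (2,5), (4,5), (4,6), (4,7), (6,7). Each pair (i,j) satisfies i < j and arr[i] > arr[j].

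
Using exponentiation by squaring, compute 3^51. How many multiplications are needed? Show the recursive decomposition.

Computing 3^51 by squaring (build up from 3^1; each line after the first costs one multiplication):

3^1 = 3
3^2 = (3^1)^2 = 3^2 = 9
3^3 = 3 * 3^2 = 3 * 9 = 27
3^6 = (3^3)^2 = 27^2 = 729
3^12 = (3^6)^2 = 729^2 = 531441
3^24 = (3^12)^2 = 531441^2 = 282429536481
3^25 = 3 * 3^24 = 3 * 282429536481 = 847288609443
3^50 = (3^25)^2 = 847288609443^2 = 717897987691852588770249
3^51 = 3 * 3^50 = 3 * 717897987691852588770249 = 2153693963075557766310747

Result: 2153693963075557766310747
Multiplications needed: 8 (8 lines after 3^1)

3^51 = 2153693963075557766310747. Using exponentiation by squaring, this requires 8 multiplications. The key idea: if the exponent is even, square the half-power; if odd, multiply by the base once.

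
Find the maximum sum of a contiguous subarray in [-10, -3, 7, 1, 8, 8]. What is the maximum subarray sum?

Using Kadane's algorithm on [-10, -3, 7, 1, 8, 8]:

Scanning through the array:
Position 1 (value -3): max_ending_here = -3, max_so_far = -3
Position 2 (value 7): max_ending_here = 7, max_so_far = 7
Position 3 (value 1): max_ending_here = 8, max_so_far = 8
Position 4 (value 8): max_ending_here = 16, max_so_far = 16
Position 5 (value 8): max_ending_here = 24, max_so_far = 24

Maximum subarray: [7, 1, 8, 8]
Maximum sum: 24

The maximum subarray is [7, 1, 8, 8] with sum 24. This subarray runs from index 2 to index 5.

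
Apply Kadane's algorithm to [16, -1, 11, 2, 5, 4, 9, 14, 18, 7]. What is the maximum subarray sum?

Using Kadane's algorithm on [16, -1, 11, 2, 5, 4, 9, 14, 18, 7]:

Scanning through the array:
Position 1 (value -1): max_ending_here = 15, max_so_far = 16
Position 2 (value 11): max_ending_here = 26, max_so_far = 26
Position 3 (value 2): max_ending_here = 28, max_so_far = 28
Position 4 (value 5): max_ending_here = 33, max_so_far = 33
Position 5 (value 4): max_ending_here = 37, max_so_far = 37
Position 6 (value 9): max_ending_here = 46, max_so_far = 46
Position 7 (value 14): max_ending_here = 60, max_so_far = 60
Position 8 (value 18): max_ending_here = 78, max_so_far = 78
Position 9 (value 7): max_ending_here = 85, max_so_far = 85

Maximum subarray: [16, -1, 11, 2, 5, 4, 9, 14, 18, 7]
Maximum sum: 85

The maximum subarray is [16, -1, 11, 2, 5, 4, 9, 14, 18, 7] with sum 85. This subarray runs from index 0 to index 9.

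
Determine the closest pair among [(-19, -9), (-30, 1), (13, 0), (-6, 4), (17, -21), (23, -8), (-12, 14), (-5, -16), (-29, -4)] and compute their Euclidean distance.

Computing all pairwise distances among 9 points:

d((-19, -9), (-30, 1)) = 14.8661
d((-19, -9), (13, 0)) = 33.2415
d((-19, -9), (-6, 4)) = 18.3848
d((-19, -9), (17, -21)) = 37.9473
d((-19, -9), (23, -8)) = 42.0119
d((-19, -9), (-12, 14)) = 24.0416
d((-19, -9), (-5, -16)) = 15.6525
d((-19, -9), (-29, -4)) = 11.1803
d((-30, 1), (13, 0)) = 43.0116
d((-30, 1), (-6, 4)) = 24.1868
d((-30, 1), (17, -21)) = 51.8941
d((-30, 1), (23, -8)) = 53.7587
d((-30, 1), (-12, 14)) = 22.2036
d((-30, 1), (-5, -16)) = 30.2324
d((-30, 1), (-29, -4)) = 5.099 <-- minimum
d((13, 0), (-6, 4)) = 19.4165
d((13, 0), (17, -21)) = 21.3776
d((13, 0), (23, -8)) = 12.8062
d((13, 0), (-12, 14)) = 28.6531
d((13, 0), (-5, -16)) = 24.0832
d((13, 0), (-29, -4)) = 42.19
d((-6, 4), (17, -21)) = 33.9706
d((-6, 4), (23, -8)) = 31.3847
d((-6, 4), (-12, 14)) = 11.6619
d((-6, 4), (-5, -16)) = 20.025
d((-6, 4), (-29, -4)) = 24.3516
d((17, -21), (23, -8)) = 14.3178
d((17, -21), (-12, 14)) = 45.4533
d((17, -21), (-5, -16)) = 22.561
d((17, -21), (-29, -4)) = 49.0408
d((23, -8), (-12, 14)) = 41.3401
d((23, -8), (-5, -16)) = 29.1204
d((23, -8), (-29, -4)) = 52.1536
d((-12, 14), (-5, -16)) = 30.8058
d((-12, 14), (-29, -4)) = 24.7588
d((-5, -16), (-29, -4)) = 26.8328

Closest pair: (-30, 1) and (-29, -4) with distance 5.099

The closest pair is (-30, 1) and (-29, -4) with Euclidean distance 5.099. For 9 points, brute-force pairwise comparison is shown above. For large n, the divide-and-conquer algorithm (sort by x, recurse on halves, check the dividing strip) achieves O(n log n).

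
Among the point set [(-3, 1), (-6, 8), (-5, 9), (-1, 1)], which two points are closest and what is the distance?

Computing all pairwise distances among 4 points:

d((-3, 1), (-6, 8)) = 7.6158
d((-3, 1), (-5, 9)) = 8.2462
d((-3, 1), (-1, 1)) = 2.0
d((-6, 8), (-5, 9)) = 1.4142 <-- minimum
d((-6, 8), (-1, 1)) = 8.6023
d((-5, 9), (-1, 1)) = 8.9443

Closest pair: (-6, 8) and (-5, 9) with distance 1.4142

The closest pair is (-6, 8) and (-5, 9) with Euclidean distance 1.4142. For 4 points, brute-force pairwise comparison is shown above. For large n, the divide-and-conquer algorithm (sort by x, recurse on halves, check the dividing strip) achieves O(n log n).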